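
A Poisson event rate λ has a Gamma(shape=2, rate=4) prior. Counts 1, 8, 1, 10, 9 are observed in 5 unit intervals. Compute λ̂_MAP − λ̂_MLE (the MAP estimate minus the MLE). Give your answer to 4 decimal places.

Σxᵢ = 29. Posterior is Gamma(31, 9); MAP = (31−1)/9 = 30/9 ≈ 3.33333.
MLE = x̄ = 29/5 ≈ 5.80000.
Difference = 30/9 − 29/5 = -37/15 ≈ -2.4667.

MAP − MLE = -2.4667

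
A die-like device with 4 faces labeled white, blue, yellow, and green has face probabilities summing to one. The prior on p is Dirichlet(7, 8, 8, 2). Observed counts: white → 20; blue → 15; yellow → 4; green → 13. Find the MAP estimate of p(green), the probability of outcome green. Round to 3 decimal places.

MAP estimate of p(green) = 0.192

The posterior is Dirichlet(αᵢ + nᵢ) = Dirichlet(27, 23, 12, 15).
For a Dirichlet(a₁,…,a_K) with all aᵢ > 1, the mode has j-th component (aⱼ − 1)/(Σaᵢ − K).
Here Σaᵢ = 77 and K = 4, so p(green) = (15 − 1)/(77 − 4) = 14/73 ≈ 0.192.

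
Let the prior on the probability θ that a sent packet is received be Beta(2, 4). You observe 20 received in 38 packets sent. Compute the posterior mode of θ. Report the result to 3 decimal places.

θ̂_MAP = 0.500

Prior: Beta(2, 4).
Data: 20 successes in 38 trials. The binomial likelihood contributes θ^20(1−θ)^18, so the posterior is Beta(2+20, 4+18) = Beta(22, 22).
For Beta(a, b) with a, b > 1 the mode is (a−1)/(a+b−2) = 21/42 ≈ 0.500.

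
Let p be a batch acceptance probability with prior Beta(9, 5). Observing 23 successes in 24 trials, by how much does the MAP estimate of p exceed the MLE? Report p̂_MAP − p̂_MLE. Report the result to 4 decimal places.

Posterior is Beta(32, 6); MAP = (32−1)/(38−2) = 31/36 ≈ 0.86111.
MLE ignores the prior: p̂_MLE = k/n = 23/24 ≈ 0.95833.
Difference = 31/36 − 23/24 = -7/72 ≈ -0.0972.

MAP − MLE = -0.0972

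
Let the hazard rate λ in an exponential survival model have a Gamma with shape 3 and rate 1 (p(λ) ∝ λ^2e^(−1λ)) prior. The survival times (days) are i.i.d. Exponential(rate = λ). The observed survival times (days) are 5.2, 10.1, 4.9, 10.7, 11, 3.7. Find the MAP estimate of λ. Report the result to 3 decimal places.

The Exponential(rate=λ) likelihood is ∝ λ^n e^(−λΣtᵢ). Here n = 6 and Σtᵢ = 5.2 + 10.1 + 4.9 + 10.7 + 11 + 3.7 = 45.6.
Posterior ∝ λ^2e^(−1λ) · λ^6e^(−45.6λ) = λ^8e^(−46.6λ), i.e. Gamma(9, 46.6).
Mode = (a−1)/b = 8/46.6 ≈ 0.172.

λ̂_MAP = 0.172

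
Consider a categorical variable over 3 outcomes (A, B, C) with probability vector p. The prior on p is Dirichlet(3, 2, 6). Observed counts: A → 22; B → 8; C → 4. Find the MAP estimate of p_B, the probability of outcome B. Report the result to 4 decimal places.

The posterior is Dirichlet(αᵢ + nᵢ) = Dirichlet(25, 10, 10).
For a Dirichlet(a₁,…,a_K) with all aᵢ > 1, the mode has j-th component (aⱼ − 1)/(Σaᵢ − K).
Here Σaᵢ = 45 and K = 3, so p_B = (10 − 1)/(45 − 3) = 9/42 ≈ 0.2143.

MAP estimate of p_B = 0.2143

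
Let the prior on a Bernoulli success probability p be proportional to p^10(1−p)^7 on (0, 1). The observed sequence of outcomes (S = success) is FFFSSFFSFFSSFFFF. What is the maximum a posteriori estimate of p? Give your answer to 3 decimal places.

p̂_MAP = 0.455

The prior density ∝ p^10(1−p)^7 is the kernel of Beta(11, 8).
Data: 5 successes in 16 trials (from the sequence). The binomial likelihood contributes p^5(1−p)^11, so the posterior is Beta(11+5, 8+11) = Beta(16, 19).
For Beta(a, b) with a, b > 1 the mode is (a−1)/(a+b−2) = 15/33 ≈ 0.455.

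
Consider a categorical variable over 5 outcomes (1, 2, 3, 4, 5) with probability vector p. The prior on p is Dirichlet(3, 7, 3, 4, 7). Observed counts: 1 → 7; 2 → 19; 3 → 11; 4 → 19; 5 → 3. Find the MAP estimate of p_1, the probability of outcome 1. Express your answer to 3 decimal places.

MAP estimate: 0.115

The posterior is Dirichlet(αᵢ + nᵢ) = Dirichlet(10, 26, 14, 23, 10).
For a Dirichlet(a₁,…,a_K) with all aᵢ > 1, the mode has j-th component (aⱼ − 1)/(Σaᵢ − K).
Here Σaᵢ = 83 and K = 5, so p_1 = (10 − 1)/(83 − 5) = 9/78 ≈ 0.115.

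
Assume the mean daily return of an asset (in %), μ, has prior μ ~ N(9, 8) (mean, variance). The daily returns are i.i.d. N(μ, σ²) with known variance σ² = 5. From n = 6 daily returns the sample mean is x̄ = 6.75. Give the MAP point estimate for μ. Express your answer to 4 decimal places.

n = 6, x̄ = 6.75.
For a Normal prior and Normal likelihood with known variance, the posterior is Normal; its mode equals its mean, the precision-weighted average.
Prior precision 1/σ₀² = 1/8 = 0.125; data precision n/σ² = 6/5 = 1.2.
μ̂ = (0.125·9 + 1.2·6.75) / (0.125 + 1.2) = 9.225/1.325 = 369/53 ≈ 6.9623.

μ̂_MAP = 6.9623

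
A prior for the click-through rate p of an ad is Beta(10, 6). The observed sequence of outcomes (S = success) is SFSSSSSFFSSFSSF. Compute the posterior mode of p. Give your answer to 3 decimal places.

Prior: Beta(10, 6).
Data: 10 successes in 15 trials (from the sequence). The binomial likelihood contributes p^10(1−p)^5, so the posterior is Beta(10+10, 6+5) = Beta(20, 11).
For Beta(a, b) with a, b > 1 the mode is (a−1)/(a+b−2) = 19/29 ≈ 0.655.

p̂_MAP = 0.655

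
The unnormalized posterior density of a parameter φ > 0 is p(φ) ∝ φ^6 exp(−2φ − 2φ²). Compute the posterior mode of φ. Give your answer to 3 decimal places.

ℓ'(φ) = 6/φ − 2 − 4φ. Setting this to zero and multiplying by φ: 4φ² + 2φ − 6 = 0.
φ = (−2 + √(2² + 4·4·6)) / (2·4) = (−2 + √100) / 8 = (−2 + 10)/8 = 1.
ℓ''(φ) = −6/φ² − 4 < 0, confirming a maximum.

φ̂_MAP = 1.000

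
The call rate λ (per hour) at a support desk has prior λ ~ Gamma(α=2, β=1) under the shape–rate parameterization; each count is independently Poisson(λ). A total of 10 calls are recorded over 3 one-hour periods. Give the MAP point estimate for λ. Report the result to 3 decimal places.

Σxᵢ = 10, n = 3.
Posterior ∝ λe^(−1λ) · λ^10e^(−3λ) = λ^11e^(−4λ), i.e. Gamma(shape=12, rate=4).
The mode of a Gamma(a, b) with a ≥ 1 (shape–rate) is (a−1)/b = 11/4 ≈ 2.750.

λ̂_MAP = 2.750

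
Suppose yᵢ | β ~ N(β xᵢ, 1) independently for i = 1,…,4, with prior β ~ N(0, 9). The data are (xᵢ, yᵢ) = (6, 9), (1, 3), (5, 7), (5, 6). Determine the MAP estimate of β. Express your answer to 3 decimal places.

log p(β | y) = −Σ(yᵢ − βxᵢ)²/(2·1) − β²/(2·9) + const.
Setting the derivative to zero: Σxᵢ(yᵢ − βxᵢ)/1 − β/9 = 0, so β = Σxᵢyᵢ / (Σxᵢ² + σ²/τ²).
Σxᵢyᵢ = 6·9 + 1·3 + 5·7 + 5·6 = 122; Σxᵢ² = 87; σ²/τ² = 1/9.
β̂_MAP = 122 / (87 + 1/9) = 122/(784/9) = 549/392 ≈ 1.401.

β̂_MAP = 1.401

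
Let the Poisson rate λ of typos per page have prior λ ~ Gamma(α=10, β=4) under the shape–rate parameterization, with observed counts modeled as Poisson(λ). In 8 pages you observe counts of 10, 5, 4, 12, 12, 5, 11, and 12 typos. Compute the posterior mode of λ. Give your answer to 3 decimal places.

Σxᵢ = 10+5+4+12+12+5+11+12 = 71, with n = 8.
Posterior ∝ λ^9e^(−4λ) · λ^71e^(−8λ) = λ^80e^(−12λ), i.e. Gamma(shape=81, rate=12).
The mode of a Gamma(a, b) with a ≥ 1 (shape–rate) is (a−1)/b = 80/12 ≈ 6.667.

λ̂_MAP = 6.667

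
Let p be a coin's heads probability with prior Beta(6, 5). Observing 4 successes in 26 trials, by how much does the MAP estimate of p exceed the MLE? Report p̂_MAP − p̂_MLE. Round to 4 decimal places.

MAP − MLE = 0.1033

Posterior is Beta(10, 27); MAP = (10−1)/(37−2) = 9/35 ≈ 0.25714.
MLE ignores the prior: p̂_MLE = k/n = 4/26 ≈ 0.15385.
Difference = 9/35 − 4/26 = 47/455 ≈ 0.1033.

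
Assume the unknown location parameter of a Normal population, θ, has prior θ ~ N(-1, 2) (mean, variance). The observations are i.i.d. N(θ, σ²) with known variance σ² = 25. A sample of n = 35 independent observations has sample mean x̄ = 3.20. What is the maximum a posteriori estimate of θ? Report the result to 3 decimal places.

n = 35, x̄ = 3.20.
For a Normal prior and Normal likelihood with known variance, the posterior is Normal; its mode equals its mean, the precision-weighted average.
Prior precision 1/σ₀² = 1/2 = 0.5; data precision n/σ² = 35/25 = 1.4.
θ̂ = (0.5·(-1) + 1.4·3.2) / (0.5 + 1.4) = 3.98/1.9 = 199/95 ≈ 2.095.

θ̂_MAP = 2.095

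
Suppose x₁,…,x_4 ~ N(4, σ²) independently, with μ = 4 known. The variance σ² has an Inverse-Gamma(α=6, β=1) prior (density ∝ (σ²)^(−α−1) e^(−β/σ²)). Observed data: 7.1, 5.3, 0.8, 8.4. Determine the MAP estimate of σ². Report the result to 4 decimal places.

σ̂²_MAP = 2.3833

Sum of squared deviations about the known mean: SS = (7.1−4)² + (5.3−4)² + (0.8−4)² + (8.4−4)² = 40.9.
The Normal likelihood contributes (σ²)^(−n/2) exp(−SS/(2σ²)), so the posterior is Inverse-Gamma(α + n/2, β + SS/2) = Inverse-Gamma(8, 21.45).
The mode of Inverse-Gamma(a, b) is b/(a+1) = 21.45/9 ≈ 2.3833.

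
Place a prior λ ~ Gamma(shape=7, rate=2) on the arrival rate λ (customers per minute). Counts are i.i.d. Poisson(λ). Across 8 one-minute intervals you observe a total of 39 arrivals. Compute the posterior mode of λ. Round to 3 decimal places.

Σxᵢ = 39, n = 8.
Posterior ∝ λ^6e^(−2λ) · λ^39e^(−8λ) = λ^45e^(−10λ), i.e. Gamma(shape=46, rate=10).
The mode of a Gamma(a, b) with a ≥ 1 (shape–rate) is (a−1)/b = 45/10 ≈ 4.500.

λ̂_MAP = 4.500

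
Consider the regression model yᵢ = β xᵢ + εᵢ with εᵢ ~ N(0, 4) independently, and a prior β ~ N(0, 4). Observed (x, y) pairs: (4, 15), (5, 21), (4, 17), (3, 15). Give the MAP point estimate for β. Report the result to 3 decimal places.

β̂_MAP = 4.149

log p(β | y) = −Σ(yᵢ − βxᵢ)²/(2·4) − β²/(2·4) + const.
Setting the derivative to zero: Σxᵢ(yᵢ − βxᵢ)/4 − β/4 = 0, so β = Σxᵢyᵢ / (Σxᵢ² + σ²/τ²).
Σxᵢyᵢ = 4·15 + 5·21 + 4·17 + 3·15 = 278; Σxᵢ² = 66; σ²/τ² = 1.
β̂_MAP = 278 / (66 + 1) = 278/67 ≈ 4.149.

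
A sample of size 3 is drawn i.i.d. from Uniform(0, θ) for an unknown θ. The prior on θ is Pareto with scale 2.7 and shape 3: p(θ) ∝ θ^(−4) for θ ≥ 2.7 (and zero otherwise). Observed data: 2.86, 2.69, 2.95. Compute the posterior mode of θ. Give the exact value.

The Uniform(0, θ) likelihood is θ^(−n) for θ ≥ max(xᵢ), zero otherwise. Here max(xᵢ) = 2.95.
Posterior ∝ θ^(−4) · θ^(−3) = θ^(−7) on θ ≥ max(2.7, 2.95) = 2.95.
This density is strictly decreasing in θ, so the posterior mode lies at the lower boundary of the support.

θ̂_MAP = 2.95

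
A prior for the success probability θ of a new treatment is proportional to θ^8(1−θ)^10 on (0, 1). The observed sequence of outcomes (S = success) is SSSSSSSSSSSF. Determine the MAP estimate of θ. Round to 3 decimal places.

θ̂_MAP = 0.633

The prior density ∝ θ^8(1−θ)^10 is the kernel of Beta(9, 11).
Data: 11 successes in 12 trials (from the sequence). The binomial likelihood contributes θ^11(1−θ)^1, so the posterior is Beta(9+11, 11+1) = Beta(20, 12).
For Beta(a, b) with a, b > 1 the mode is (a−1)/(a+b−2) = 19/30 ≈ 0.633.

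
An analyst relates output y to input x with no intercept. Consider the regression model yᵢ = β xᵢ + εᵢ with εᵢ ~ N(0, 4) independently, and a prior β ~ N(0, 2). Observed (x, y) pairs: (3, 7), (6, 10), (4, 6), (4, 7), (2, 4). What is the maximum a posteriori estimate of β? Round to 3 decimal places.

β̂_MAP = 1.699

log p(β | y) = −Σ(yᵢ − βxᵢ)²/(2·4) − β²/(2·2) + const.
Setting the derivative to zero: Σxᵢ(yᵢ − βxᵢ)/4 − β/2 = 0, so β = Σxᵢyᵢ / (Σxᵢ² + σ²/τ²).
Σxᵢyᵢ = 3·7 + 6·10 + 4·6 + 4·7 + 2·4 = 141; Σxᵢ² = 81; σ²/τ² = 2.
β̂_MAP = 141 / (81 + 2) = 141/83 ≈ 1.699.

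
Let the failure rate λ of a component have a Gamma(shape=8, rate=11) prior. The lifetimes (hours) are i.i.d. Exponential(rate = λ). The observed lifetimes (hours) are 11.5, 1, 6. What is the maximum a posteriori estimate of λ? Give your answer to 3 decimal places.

λ̂_MAP = 0.339

The Exponential(rate=λ) likelihood is ∝ λ^n e^(−λΣtᵢ). Here n = 3 and Σtᵢ = 11.5 + 1 + 6 = 18.5.
Posterior ∝ λ^7e^(−11λ) · λ^3e^(−18.5λ) = λ^10e^(−29.5λ), i.e. Gamma(11, 29.5).
Mode = (a−1)/b = 10/29.5 ≈ 0.339.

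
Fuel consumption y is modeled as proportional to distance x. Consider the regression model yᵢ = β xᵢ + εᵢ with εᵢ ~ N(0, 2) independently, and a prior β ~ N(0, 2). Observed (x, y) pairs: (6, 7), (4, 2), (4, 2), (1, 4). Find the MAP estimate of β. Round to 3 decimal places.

β̂_MAP = 0.886

log p(β | y) = −Σ(yᵢ − βxᵢ)²/(2·2) − β²/(2·2) + const.
Setting the derivative to zero: Σxᵢ(yᵢ − βxᵢ)/2 − β/2 = 0, so β = Σxᵢyᵢ / (Σxᵢ² + σ²/τ²).
Σxᵢyᵢ = 6·7 + 4·2 + 4·2 + 1·4 = 62; Σxᵢ² = 69; σ²/τ² = 1.
β̂_MAP = 62 / (69 + 1) = 62/70 ≈ 0.886.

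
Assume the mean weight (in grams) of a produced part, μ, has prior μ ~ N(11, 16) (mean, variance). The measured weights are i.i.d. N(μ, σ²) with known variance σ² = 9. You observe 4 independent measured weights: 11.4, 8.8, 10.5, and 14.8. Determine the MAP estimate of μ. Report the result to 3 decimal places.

n = 4; x̄ = (11.4 + 8.8 + 10.5 + 14.8)/4 = 45.5/4 = 11.375.
For a Normal prior and Normal likelihood with known variance, the posterior is Normal; its mode equals its mean, the precision-weighted average.
Prior precision 1/σ₀² = 1/16 = 0.0625; data precision n/σ² = 4/9.
μ̂ = (0.0625·11 + (4/9)·11.375) / (0.0625 + 4/9) = (827/144)/(73/144) = 827/73 ≈ 11.329.

μ̂_MAP = 11.329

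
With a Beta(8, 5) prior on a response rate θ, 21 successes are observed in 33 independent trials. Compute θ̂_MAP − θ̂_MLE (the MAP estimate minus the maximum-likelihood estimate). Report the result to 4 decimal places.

MAP − MLE = 0.0000

Posterior is Beta(29, 17); MAP = (29−1)/(46−2) = 28/44 ≈ 0.63636.
MLE ignores the prior: θ̂_MLE = k/n = 21/33 ≈ 0.63636.
Difference = 28/44 − 21/33 = 0 ≈ 0.0000.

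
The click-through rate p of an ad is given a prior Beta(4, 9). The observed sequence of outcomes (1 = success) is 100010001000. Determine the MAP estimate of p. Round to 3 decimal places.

p̂_MAP = 0.261

Prior: Beta(4, 9).
Data: 3 successes in 12 trials (from the sequence). The binomial likelihood contributes p^3(1−p)^9, so the posterior is Beta(4+3, 9+9) = Beta(7, 18).
For Beta(a, b) with a, b > 1 the mode is (a−1)/(a+b−2) = 6/23 ≈ 0.261.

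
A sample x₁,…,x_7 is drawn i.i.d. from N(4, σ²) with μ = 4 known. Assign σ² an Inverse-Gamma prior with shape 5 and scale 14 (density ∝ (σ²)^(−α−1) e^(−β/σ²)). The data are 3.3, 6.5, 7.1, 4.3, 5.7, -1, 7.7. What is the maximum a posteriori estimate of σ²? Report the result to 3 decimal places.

Sum of squared deviations about the known mean: SS = (3.3−4)² + (6.5−4)² + (7.1−4)² + (4.3−4)² + (5.7−4)² + (-1−4)² + (7.7−4)² = 58.02.
The Normal likelihood contributes (σ²)^(−n/2) exp(−SS/(2σ²)), so the posterior is Inverse-Gamma(α + n/2, β + SS/2) = Inverse-Gamma(8.5, 43.01).
The mode of Inverse-Gamma(a, b) is b/(a+1) = 43.01/9.5 ≈ 4.527.

σ̂²_MAP = 4.527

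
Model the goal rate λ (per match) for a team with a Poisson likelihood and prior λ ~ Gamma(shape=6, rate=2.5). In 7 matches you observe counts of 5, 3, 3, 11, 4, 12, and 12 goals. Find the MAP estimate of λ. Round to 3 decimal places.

λ̂_MAP = 5.789

Σxᵢ = 5+3+3+11+4+12+12 = 50, with n = 7.
Posterior ∝ λ^5e^(−2.5λ) · λ^50e^(−7λ) = λ^55e^(−9.5λ), i.e. Gamma(shape=56, rate=9.5).
The mode of a Gamma(a, b) with a ≥ 1 (shape–rate) is (a−1)/b = 55/9.5 ≈ 5.789.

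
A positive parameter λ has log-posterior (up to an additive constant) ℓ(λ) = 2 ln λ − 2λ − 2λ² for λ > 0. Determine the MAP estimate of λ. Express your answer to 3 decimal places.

λ̂_MAP = 0.500

ℓ'(λ) = 2/λ − 2 − 4λ. Setting this to zero and multiplying by λ: 4λ² + 2λ − 2 = 0.
λ = (−2 + √(2² + 4·4·2)) / (2·4) = (−2 + √36) / 8 = (−2 + 6)/8 = 1/2.
ℓ''(λ) = −2/λ² − 4 < 0, confirming a maximum.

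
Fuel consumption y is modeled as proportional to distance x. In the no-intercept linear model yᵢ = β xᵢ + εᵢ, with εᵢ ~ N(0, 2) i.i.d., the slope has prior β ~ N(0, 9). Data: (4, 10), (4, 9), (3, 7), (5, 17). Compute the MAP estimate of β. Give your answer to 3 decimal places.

log p(β | y) = −Σ(yᵢ − βxᵢ)²/(2·2) − β²/(2·9) + const.
Setting the derivative to zero: Σxᵢ(yᵢ − βxᵢ)/2 − β/9 = 0, so β = Σxᵢyᵢ / (Σxᵢ² + σ²/τ²).
Σxᵢyᵢ = 4·10 + 4·9 + 3·7 + 5·17 = 182; Σxᵢ² = 66; σ²/τ² = 2/9.
β̂_MAP = 182 / (66 + 2/9) = 182/(596/9) = 819/298 ≈ 2.748.

β̂_MAP = 2.748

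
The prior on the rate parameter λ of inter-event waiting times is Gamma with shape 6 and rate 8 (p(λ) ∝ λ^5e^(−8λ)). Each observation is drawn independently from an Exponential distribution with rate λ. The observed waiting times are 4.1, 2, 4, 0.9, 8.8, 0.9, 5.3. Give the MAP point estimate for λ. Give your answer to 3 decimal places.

The Exponential(rate=λ) likelihood is ∝ λ^n e^(−λΣtᵢ). Here n = 7 and Σtᵢ = 4.1 + 2 + 4 + 0.9 + 8.8 + 0.9 + 5.3 = 26.
Posterior ∝ λ^5e^(−8λ) · λ^7e^(−26λ) = λ^12e^(−34λ), i.e. Gamma(13, 34).
Mode = (a−1)/b = 12/34 ≈ 0.353.

λ̂_MAP = 0.353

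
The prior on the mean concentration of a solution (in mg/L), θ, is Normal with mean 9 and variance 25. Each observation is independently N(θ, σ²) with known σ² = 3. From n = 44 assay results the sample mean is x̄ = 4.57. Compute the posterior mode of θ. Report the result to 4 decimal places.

n = 44, x̄ = 4.57.
For a Normal prior and Normal likelihood with known variance, the posterior is Normal; its mode equals its mean, the precision-weighted average.
Prior precision 1/σ₀² = 1/25 = 0.04; data precision n/σ² = 44/3.
θ̂ = (0.04·9 + (44/3)·4.57) / (0.04 + 44/3) = (5054/75)/(1103/75) = 5054/1103 ≈ 4.5820.

θ̂_MAP = 4.5820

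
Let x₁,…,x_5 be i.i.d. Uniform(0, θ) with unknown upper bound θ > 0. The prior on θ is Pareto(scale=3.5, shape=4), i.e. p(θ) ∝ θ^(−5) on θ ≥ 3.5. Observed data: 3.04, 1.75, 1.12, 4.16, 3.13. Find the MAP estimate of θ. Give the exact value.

θ̂_MAP = 4.16

The Uniform(0, θ) likelihood is θ^(−n) for θ ≥ max(xᵢ), zero otherwise. Here max(xᵢ) = 4.16.
Posterior ∝ θ^(−5) · θ^(−5) = θ^(−10) on θ ≥ max(3.5, 4.16) = 4.16.
This density is strictly decreasing in θ, so the posterior mode lies at the lower boundary of the support.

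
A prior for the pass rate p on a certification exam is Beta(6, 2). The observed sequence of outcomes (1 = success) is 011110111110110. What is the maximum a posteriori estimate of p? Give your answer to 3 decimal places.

Prior: Beta(6, 2).
Data: 11 successes in 15 trials (from the sequence). The binomial likelihood contributes p^11(1−p)^4, so the posterior is Beta(6+11, 2+4) = Beta(17, 6).
For Beta(a, b) with a, b > 1 the mode is (a−1)/(a+b−2) = 16/21 ≈ 0.762.

p̂_MAP = 0.762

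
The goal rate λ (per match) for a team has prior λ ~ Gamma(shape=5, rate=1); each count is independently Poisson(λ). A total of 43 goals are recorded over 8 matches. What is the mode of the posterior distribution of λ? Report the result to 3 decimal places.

Σxᵢ = 43, n = 8.
Posterior ∝ λ^4e^(−1λ) · λ^43e^(−8λ) = λ^47e^(−9λ), i.e. Gamma(shape=48, rate=9).
The mode of a Gamma(a, b) with a ≥ 1 (shape–rate) is (a−1)/b = 47/9 ≈ 5.222.

λ̂_MAP = 5.222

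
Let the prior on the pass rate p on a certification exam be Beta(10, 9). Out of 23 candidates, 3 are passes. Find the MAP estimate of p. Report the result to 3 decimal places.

p̂_MAP = 0.300

Prior: Beta(10, 9).
Data: 3 successes in 23 trials. The binomial likelihood contributes p^3(1−p)^20, so the posterior is Beta(10+3, 9+20) = Beta(13, 29).
For Beta(a, b) with a, b > 1 the mode is (a−1)/(a+b−2) = 12/40 ≈ 0.300.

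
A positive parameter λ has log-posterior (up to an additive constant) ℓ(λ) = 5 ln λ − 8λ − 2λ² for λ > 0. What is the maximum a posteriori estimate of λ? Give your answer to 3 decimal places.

ℓ'(λ) = 5/λ − 8 − 4λ. Setting this to zero and multiplying by λ: 4λ² + 8λ − 5 = 0.
λ = (−8 + √(8² + 4·4·5)) / (2·4) = (−8 + √144) / 8 = (−8 + 12)/8 = 1/2.
ℓ''(λ) = −5/λ² − 4 < 0, confirming a maximum.

λ̂_MAP = 0.500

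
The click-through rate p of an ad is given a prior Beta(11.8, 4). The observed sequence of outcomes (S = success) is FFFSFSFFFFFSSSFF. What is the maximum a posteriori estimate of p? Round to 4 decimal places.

p̂_MAP = 0.5302

Prior: Beta(11.8, 4).
Data: 5 successes in 16 trials (from the sequence). The binomial likelihood contributes p^5(1−p)^11, so the posterior is Beta(11.8+5, 4+11) = Beta(16.8, 15).
For Beta(a, b) with a, b > 1 the mode is (a−1)/(a+b−2) = 15.8/29.8 ≈ 0.5302.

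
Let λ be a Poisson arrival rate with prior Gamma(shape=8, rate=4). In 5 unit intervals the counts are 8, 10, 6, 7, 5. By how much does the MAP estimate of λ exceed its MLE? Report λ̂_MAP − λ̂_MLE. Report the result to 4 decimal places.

MAP − MLE = -2.4222

Σxᵢ = 36. Posterior is Gamma(44, 9); MAP = (44−1)/9 = 43/9 ≈ 4.77778.
MLE = x̄ = 36/5 ≈ 7.20000.
Difference = 43/9 − 36/5 = -109/45 ≈ -2.4222.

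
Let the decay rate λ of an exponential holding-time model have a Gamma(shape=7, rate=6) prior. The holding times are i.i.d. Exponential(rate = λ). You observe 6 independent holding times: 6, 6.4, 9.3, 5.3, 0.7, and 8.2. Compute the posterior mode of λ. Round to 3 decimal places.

The Exponential(rate=λ) likelihood is ∝ λ^n e^(−λΣtᵢ). Here n = 6 and Σtᵢ = 6 + 6.4 + 9.3 + 5.3 + 0.7 + 8.2 = 35.9.
Posterior ∝ λ^6e^(−6λ) · λ^6e^(−35.9λ) = λ^12e^(−41.9λ), i.e. Gamma(13, 41.9).
Mode = (a−1)/b = 12/41.9 ≈ 0.286.

λ̂_MAP = 0.286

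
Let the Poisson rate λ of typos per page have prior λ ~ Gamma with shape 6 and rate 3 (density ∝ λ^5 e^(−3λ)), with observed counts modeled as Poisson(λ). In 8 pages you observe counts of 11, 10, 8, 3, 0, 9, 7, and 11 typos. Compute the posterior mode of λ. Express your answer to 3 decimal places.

Σxᵢ = 11+10+8+3+0+9+7+11 = 59, with n = 8.
Posterior ∝ λ^5e^(−3λ) · λ^59e^(−8λ) = λ^64e^(−11λ), i.e. Gamma(shape=65, rate=11).
The mode of a Gamma(a, b) with a ≥ 1 (shape–rate) is (a−1)/b = 64/11 ≈ 5.818.

λ̂_MAP = 5.818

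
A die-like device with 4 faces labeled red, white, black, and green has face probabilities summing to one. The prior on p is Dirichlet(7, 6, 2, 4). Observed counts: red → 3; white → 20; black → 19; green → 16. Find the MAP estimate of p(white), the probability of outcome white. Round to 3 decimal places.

MAP estimate of p(white) = 0.342

The posterior is Dirichlet(αᵢ + nᵢ) = Dirichlet(10, 26, 21, 20).
For a Dirichlet(a₁,…,a_K) with all aᵢ > 1, the mode has j-th component (aⱼ − 1)/(Σaᵢ − K).
Here Σaᵢ = 77 and K = 4, so p(white) = (26 − 1)/(77 − 4) = 25/73 ≈ 0.342.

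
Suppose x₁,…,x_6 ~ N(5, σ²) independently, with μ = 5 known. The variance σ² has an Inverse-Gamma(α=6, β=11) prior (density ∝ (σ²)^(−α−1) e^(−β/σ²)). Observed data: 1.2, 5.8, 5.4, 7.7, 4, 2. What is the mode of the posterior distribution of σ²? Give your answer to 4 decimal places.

Sum of squared deviations about the known mean: SS = (1.2−5)² + (5.8−5)² + (5.4−5)² + (7.7−5)² + (4−5)² + (2−5)² = 32.53.
The Normal likelihood contributes (σ²)^(−n/2) exp(−SS/(2σ²)), so the posterior is Inverse-Gamma(α + n/2, β + SS/2) = Inverse-Gamma(9, 27.265).
The mode of Inverse-Gamma(a, b) is b/(a+1) = 27.265/10 ≈ 2.7265.

σ̂²_MAP = 2.7265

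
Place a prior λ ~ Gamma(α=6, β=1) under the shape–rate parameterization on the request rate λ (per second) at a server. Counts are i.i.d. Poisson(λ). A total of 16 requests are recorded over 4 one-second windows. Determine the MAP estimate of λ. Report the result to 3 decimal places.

λ̂_MAP = 4.200

Σxᵢ = 16, n = 4.
Posterior ∝ λ^5e^(−1λ) · λ^16e^(−4λ) = λ^21e^(−5λ), i.e. Gamma(shape=22, rate=5).
The mode of a Gamma(a, b) with a ≥ 1 (shape–rate) is (a−1)/b = 21/5 ≈ 4.200.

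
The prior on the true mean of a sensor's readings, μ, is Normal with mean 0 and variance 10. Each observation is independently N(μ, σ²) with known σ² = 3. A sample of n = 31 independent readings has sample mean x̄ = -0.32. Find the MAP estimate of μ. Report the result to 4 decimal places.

μ̂_MAP = -0.3169

n = 31, x̄ = -0.32.
For a Normal prior and Normal likelihood with known variance, the posterior is Normal; its mode equals its mean, the precision-weighted average.
Prior precision 1/σ₀² = 1/10 = 0.1; data precision n/σ² = 31/3.
μ̂ = (0.1·0 + (31/3)·(-0.32)) / (0.1 + 31/3) = (-248/75)/(313/30) = -496/1565 ≈ -0.3169.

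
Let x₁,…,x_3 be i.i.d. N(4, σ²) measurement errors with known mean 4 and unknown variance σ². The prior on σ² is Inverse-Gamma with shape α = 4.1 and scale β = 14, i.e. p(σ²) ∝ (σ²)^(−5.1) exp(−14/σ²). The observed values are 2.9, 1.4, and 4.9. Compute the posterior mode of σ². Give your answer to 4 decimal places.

σ̂²_MAP = 2.7864

Sum of squared deviations about the known mean: SS = (2.9−4)² + (1.4−4)² + (4.9−4)² = 8.78.
The Normal likelihood contributes (σ²)^(−n/2) exp(−SS/(2σ²)), so the posterior is Inverse-Gamma(α + n/2, β + SS/2) = Inverse-Gamma(5.6, 18.39).
The mode of Inverse-Gamma(a, b) is b/(a+1) = 18.39/6.6 ≈ 2.7864.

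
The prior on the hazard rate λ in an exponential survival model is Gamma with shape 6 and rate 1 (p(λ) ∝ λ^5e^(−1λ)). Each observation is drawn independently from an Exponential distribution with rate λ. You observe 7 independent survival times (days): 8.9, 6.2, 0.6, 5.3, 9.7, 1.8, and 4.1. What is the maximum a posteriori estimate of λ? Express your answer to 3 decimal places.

The Exponential(rate=λ) likelihood is ∝ λ^n e^(−λΣtᵢ). Here n = 7 and Σtᵢ = 8.9 + 6.2 + 0.6 + 5.3 + 9.7 + 1.8 + 4.1 = 36.6.
Posterior ∝ λ^5e^(−1λ) · λ^7e^(−36.6λ) = λ^12e^(−37.6λ), i.e. Gamma(13, 37.6).
Mode = (a−1)/b = 12/37.6 ≈ 0.319.

λ̂_MAP = 0.319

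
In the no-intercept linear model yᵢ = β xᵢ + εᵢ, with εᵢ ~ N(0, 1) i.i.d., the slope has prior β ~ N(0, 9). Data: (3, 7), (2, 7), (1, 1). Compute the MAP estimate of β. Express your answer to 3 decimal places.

log p(β | y) = −Σ(yᵢ − βxᵢ)²/(2·1) − β²/(2·9) + const.
Setting the derivative to zero: Σxᵢ(yᵢ − βxᵢ)/1 − β/9 = 0, so β = Σxᵢyᵢ / (Σxᵢ² + σ²/τ²).
Σxᵢyᵢ = 3·7 + 2·7 + 1·1 = 36; Σxᵢ² = 14; σ²/τ² = 1/9.
β̂_MAP = 36 / (14 + 1/9) = 36/(127/9) = 324/127 ≈ 2.551.

β̂_MAP = 2.551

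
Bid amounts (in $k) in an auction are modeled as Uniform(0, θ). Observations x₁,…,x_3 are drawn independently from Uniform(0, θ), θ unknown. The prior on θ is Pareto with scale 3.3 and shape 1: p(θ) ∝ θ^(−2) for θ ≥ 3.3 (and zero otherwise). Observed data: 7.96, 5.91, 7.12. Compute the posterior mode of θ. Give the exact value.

The Uniform(0, θ) likelihood is θ^(−n) for θ ≥ max(xᵢ), zero otherwise. Here max(xᵢ) = 7.96.
Posterior ∝ θ^(−2) · θ^(−3) = θ^(−5) on θ ≥ max(3.3, 7.96) = 7.96.
This density is strictly decreasing in θ, so the posterior mode lies at the lower boundary of the support.

θ̂_MAP = 7.96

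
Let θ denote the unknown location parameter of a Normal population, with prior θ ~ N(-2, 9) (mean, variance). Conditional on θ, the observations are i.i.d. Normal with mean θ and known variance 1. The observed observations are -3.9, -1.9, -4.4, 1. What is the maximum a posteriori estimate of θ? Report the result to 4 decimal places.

n = 4; x̄ = ((-3.9) + (-1.9) + (-4.4) + 1)/4 = -9.2/4 = -2.3.
For a Normal prior and Normal likelihood with known variance, the posterior is Normal; its mode equals its mean, the precision-weighted average.
Prior precision 1/σ₀² = 1/9; data precision n/σ² = 4/1 = 4.
θ̂ = ((1/9)·(-2) + 4·(-2.3)) / (1/9 + 4) = (-424/45)/(37/9) = -424/185 ≈ -2.2919.

θ̂_MAP = -2.2919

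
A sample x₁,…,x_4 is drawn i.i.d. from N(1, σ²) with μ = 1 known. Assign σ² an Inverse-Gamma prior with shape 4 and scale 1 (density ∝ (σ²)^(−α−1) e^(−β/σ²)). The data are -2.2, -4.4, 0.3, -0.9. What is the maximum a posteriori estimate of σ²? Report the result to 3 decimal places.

σ̂²_MAP = 3.250

Sum of squared deviations about the known mean: SS = (-2.2−1)² + (-4.4−1)² + (0.3−1)² + (-0.9−1)² = 43.5.
The Normal likelihood contributes (σ²)^(−n/2) exp(−SS/(2σ²)), so the posterior is Inverse-Gamma(α + n/2, β + SS/2) = Inverse-Gamma(6, 22.75).
The mode of Inverse-Gamma(a, b) is b/(a+1) = 22.75/7 ≈ 3.250.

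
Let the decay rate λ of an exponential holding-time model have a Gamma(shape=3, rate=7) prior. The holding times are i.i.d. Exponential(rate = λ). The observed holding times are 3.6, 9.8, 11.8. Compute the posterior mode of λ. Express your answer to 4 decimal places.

λ̂_MAP = 0.1553

The Exponential(rate=λ) likelihood is ∝ λ^n e^(−λΣtᵢ). Here n = 3 and Σtᵢ = 3.6 + 9.8 + 11.8 = 25.2.
Posterior ∝ λ^2e^(−7λ) · λ^3e^(−25.2λ) = λ^5e^(−32.2λ), i.e. Gamma(6, 32.2).
Mode = (a−1)/b = 5/32.2 ≈ 0.1553.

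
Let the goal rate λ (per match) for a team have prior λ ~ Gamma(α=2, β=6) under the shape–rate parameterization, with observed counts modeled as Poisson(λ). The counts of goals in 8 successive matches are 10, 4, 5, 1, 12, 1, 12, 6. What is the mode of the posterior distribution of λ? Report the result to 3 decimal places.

Σxᵢ = 10+4+5+1+12+1+12+6 = 51, with n = 8.
Posterior ∝ λe^(−6λ) · λ^51e^(−8λ) = λ^52e^(−14λ), i.e. Gamma(shape=53, rate=14).
The mode of a Gamma(a, b) with a ≥ 1 (shape–rate) is (a−1)/b = 52/14 ≈ 3.714.

λ̂_MAP = 3.714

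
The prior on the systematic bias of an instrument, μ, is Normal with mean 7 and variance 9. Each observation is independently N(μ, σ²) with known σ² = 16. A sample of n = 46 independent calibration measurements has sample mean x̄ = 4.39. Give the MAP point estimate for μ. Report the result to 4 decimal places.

n = 46, x̄ = 4.39.
For a Normal prior and Normal likelihood with known variance, the posterior is Normal; its mode equals its mean, the precision-weighted average.
Prior precision 1/σ₀² = 1/9; data precision n/σ² = 46/16 = 2.875.
μ̂ = ((1/9)·7 + 2.875·4.39) / (1/9 + 2.875) = (96473/7200)/(215/72) = 96473/21500 ≈ 4.4871.

μ̂_MAP = 4.4871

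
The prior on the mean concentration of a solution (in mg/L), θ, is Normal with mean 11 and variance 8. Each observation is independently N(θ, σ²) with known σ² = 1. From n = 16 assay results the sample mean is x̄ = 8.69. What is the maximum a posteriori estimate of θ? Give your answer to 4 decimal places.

θ̂_MAP = 8.7079

n = 16, x̄ = 8.69.
For a Normal prior and Normal likelihood with known variance, the posterior is Normal; its mode equals its mean, the precision-weighted average.
Prior precision 1/σ₀² = 1/8 = 0.125; data precision n/σ² = 16/1 = 16.
θ̂ = (0.125·11 + 16·8.69) / (0.125 + 16) = 140.415/16.125 = 9361/1075 ≈ 8.7079.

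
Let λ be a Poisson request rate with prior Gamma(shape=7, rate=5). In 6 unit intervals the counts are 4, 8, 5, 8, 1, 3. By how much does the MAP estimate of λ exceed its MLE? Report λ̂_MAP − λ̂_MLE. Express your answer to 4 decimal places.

Σxᵢ = 29. Posterior is Gamma(36, 11); MAP = (36−1)/11 = 35/11 ≈ 3.18182.
MLE = x̄ = 29/6 ≈ 4.83333.
Difference = 35/11 − 29/6 = -109/66 ≈ -1.6515.

MAP − MLE = -1.6515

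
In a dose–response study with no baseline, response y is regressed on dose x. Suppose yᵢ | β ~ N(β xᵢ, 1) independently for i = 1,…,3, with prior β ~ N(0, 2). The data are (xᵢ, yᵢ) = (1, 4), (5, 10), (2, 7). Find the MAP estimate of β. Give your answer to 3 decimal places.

β̂_MAP = 2.230

log p(β | y) = −Σ(yᵢ − βxᵢ)²/(2·1) − β²/(2·2) + const.
Setting the derivative to zero: Σxᵢ(yᵢ − βxᵢ)/1 − β/2 = 0, so β = Σxᵢyᵢ / (Σxᵢ² + σ²/τ²).
Σxᵢyᵢ = 1·4 + 5·10 + 2·7 = 68; Σxᵢ² = 30; σ²/τ² = 0.5.
β̂_MAP = 68 / (30 + 0.5) = 68/30.5 ≈ 2.230.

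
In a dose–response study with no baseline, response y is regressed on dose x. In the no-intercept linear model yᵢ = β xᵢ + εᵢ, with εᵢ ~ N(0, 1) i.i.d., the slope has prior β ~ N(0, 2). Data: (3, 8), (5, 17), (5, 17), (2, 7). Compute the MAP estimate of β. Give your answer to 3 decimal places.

β̂_MAP = 3.276

log p(β | y) = −Σ(yᵢ − βxᵢ)²/(2·1) − β²/(2·2) + const.
Setting the derivative to zero: Σxᵢ(yᵢ − βxᵢ)/1 − β/2 = 0, so β = Σxᵢyᵢ / (Σxᵢ² + σ²/τ²).
Σxᵢyᵢ = 3·8 + 5·17 + 5·17 + 2·7 = 208; Σxᵢ² = 63; σ²/τ² = 0.5.
β̂_MAP = 208 / (63 + 0.5) = 208/63.5 ≈ 3.276.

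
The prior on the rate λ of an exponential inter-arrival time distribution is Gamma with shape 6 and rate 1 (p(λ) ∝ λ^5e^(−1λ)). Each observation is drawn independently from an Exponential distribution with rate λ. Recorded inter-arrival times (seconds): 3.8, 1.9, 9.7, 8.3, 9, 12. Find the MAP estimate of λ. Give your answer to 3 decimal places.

λ̂_MAP = 0.241

The Exponential(rate=λ) likelihood is ∝ λ^n e^(−λΣtᵢ). Here n = 6 and Σtᵢ = 3.8 + 1.9 + 9.7 + 8.3 + 9 + 12 = 44.7.
Posterior ∝ λ^5e^(−1λ) · λ^6e^(−44.7λ) = λ^11e^(−45.7λ), i.e. Gamma(12, 45.7).
Mode = (a−1)/b = 11/45.7 ≈ 0.241.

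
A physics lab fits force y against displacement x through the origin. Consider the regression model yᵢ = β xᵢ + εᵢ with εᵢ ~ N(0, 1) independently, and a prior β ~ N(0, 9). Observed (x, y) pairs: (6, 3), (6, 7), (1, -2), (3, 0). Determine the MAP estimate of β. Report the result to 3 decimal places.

β̂_MAP = 0.706

log p(β | y) = −Σ(yᵢ − βxᵢ)²/(2·1) − β²/(2·9) + const.
Setting the derivative to zero: Σxᵢ(yᵢ − βxᵢ)/1 − β/9 = 0, so β = Σxᵢyᵢ / (Σxᵢ² + σ²/τ²).
Σxᵢyᵢ = 6·3 + 6·7 + 1·(-2) + 3·0 = 58; Σxᵢ² = 82; σ²/τ² = 1/9.
β̂_MAP = 58 / (82 + 1/9) = 58/(739/9) = 522/739 ≈ 0.706.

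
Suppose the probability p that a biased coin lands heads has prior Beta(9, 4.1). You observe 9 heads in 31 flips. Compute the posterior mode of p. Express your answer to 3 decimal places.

p̂_MAP = 0.404

Prior: Beta(9, 4.1).
Data: 9 successes in 31 trials. The binomial likelihood contributes p^9(1−p)^22, so the posterior is Beta(9+9, 4.1+22) = Beta(18, 26.1).
For Beta(a, b) with a, b > 1 the mode is (a−1)/(a+b−2) = 17/42.1 ≈ 0.404.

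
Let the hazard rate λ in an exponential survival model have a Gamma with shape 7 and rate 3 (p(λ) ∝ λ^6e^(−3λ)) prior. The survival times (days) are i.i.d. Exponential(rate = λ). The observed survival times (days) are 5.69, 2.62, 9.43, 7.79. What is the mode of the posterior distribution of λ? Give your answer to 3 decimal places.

λ̂_MAP = 0.351

The Exponential(rate=λ) likelihood is ∝ λ^n e^(−λΣtᵢ). Here n = 4 and Σtᵢ = 5.69 + 2.62 + 9.43 + 7.79 = 25.53.
Posterior ∝ λ^6e^(−3λ) · λ^4e^(−25.53λ) = λ^10e^(−28.53λ), i.e. Gamma(11, 28.53).
Mode = (a−1)/b = 10/28.53 ≈ 0.351.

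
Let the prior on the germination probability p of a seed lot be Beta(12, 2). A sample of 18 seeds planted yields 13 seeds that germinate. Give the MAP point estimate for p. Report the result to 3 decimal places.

p̂_MAP = 0.800

Prior: Beta(12, 2).
Data: 13 successes in 18 trials. The binomial likelihood contributes p^13(1−p)^5, so the posterior is Beta(12+13, 2+5) = Beta(25, 7).
For Beta(a, b) with a, b > 1 the mode is (a−1)/(a+b−2) = 24/30 ≈ 0.800.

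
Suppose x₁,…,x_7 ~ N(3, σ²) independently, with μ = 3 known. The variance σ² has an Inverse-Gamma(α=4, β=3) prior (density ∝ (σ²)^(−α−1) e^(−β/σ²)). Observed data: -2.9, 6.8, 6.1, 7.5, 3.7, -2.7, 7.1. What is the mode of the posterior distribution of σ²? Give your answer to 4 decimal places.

Sum of squared deviations about the known mean: SS = (-2.9−3)² + (6.8−3)² + (6.1−3)² + (7.5−3)² + (3.7−3)² + (-2.7−3)² + (7.1−3)² = 128.9.
The Normal likelihood contributes (σ²)^(−n/2) exp(−SS/(2σ²)), so the posterior is Inverse-Gamma(α + n/2, β + SS/2) = Inverse-Gamma(7.5, 67.45).
The mode of Inverse-Gamma(a, b) is b/(a+1) = 67.45/8.5 ≈ 7.9353.

σ̂²_MAP = 7.9353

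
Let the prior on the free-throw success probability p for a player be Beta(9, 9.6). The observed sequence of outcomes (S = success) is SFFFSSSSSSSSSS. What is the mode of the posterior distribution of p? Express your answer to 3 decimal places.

Prior: Beta(9, 9.6).
Data: 11 successes in 14 trials (from the sequence). The binomial likelihood contributes p^11(1−p)^3, so the posterior is Beta(9+11, 9.6+3) = Beta(20, 12.6).
For Beta(a, b) with a, b > 1 the mode is (a−1)/(a+b−2) = 19/30.6 ≈ 0.621.

p̂_MAP = 0.621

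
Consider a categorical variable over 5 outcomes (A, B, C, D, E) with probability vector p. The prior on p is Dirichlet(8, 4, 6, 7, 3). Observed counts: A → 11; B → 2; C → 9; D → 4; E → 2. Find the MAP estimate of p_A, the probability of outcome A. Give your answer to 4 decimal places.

The posterior is Dirichlet(αᵢ + nᵢ) = Dirichlet(19, 6, 15, 11, 5).
For a Dirichlet(a₁,…,a_K) with all aᵢ > 1, the mode has j-th component (aⱼ − 1)/(Σaᵢ − K).
Here Σaᵢ = 56 and K = 5, so p_A = (19 − 1)/(56 − 5) = 18/51 ≈ 0.3529.

MAP estimate of p_A = 0.3529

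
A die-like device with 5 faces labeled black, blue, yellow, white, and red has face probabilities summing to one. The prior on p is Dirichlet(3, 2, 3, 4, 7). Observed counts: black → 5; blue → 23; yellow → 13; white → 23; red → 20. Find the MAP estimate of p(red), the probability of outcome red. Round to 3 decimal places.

The posterior is Dirichlet(αᵢ + nᵢ) = Dirichlet(8, 25, 16, 27, 27).
For a Dirichlet(a₁,…,a_K) with all aᵢ > 1, the mode has j-th component (aⱼ − 1)/(Σaᵢ − K).
Here Σaᵢ = 103 and K = 5, so p(red) = (27 − 1)/(103 − 5) = 26/98 ≈ 0.265.

MAP estimate of p(red) = 0.265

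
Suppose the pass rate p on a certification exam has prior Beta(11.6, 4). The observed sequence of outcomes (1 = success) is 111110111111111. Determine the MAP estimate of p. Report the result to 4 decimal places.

p̂_MAP = 0.8601

Prior: Beta(11.6, 4).
Data: 14 successes in 15 trials (from the sequence). The binomial likelihood contributes p^14(1−p)^1, so the posterior is Beta(11.6+14, 4+1) = Beta(25.6, 5).
For Beta(a, b) with a, b > 1 the mode is (a−1)/(a+b−2) = 24.6/28.6 ≈ 0.8601.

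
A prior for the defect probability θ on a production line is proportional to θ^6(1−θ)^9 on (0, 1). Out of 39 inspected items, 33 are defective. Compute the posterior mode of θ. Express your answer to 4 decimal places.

θ̂_MAP = 0.7222

The prior density ∝ θ^6(1−θ)^9 is the kernel of Beta(7, 10).
Data: 33 successes in 39 trials. The binomial likelihood contributes θ^33(1−θ)^6, so the posterior is Beta(7+33, 10+6) = Beta(40, 16).
For Beta(a, b) with a, b > 1 the mode is (a−1)/(a+b−2) = 39/54 ≈ 0.7222.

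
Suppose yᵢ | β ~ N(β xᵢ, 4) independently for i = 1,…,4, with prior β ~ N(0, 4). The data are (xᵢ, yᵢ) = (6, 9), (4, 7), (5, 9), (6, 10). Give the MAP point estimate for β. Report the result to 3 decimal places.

β̂_MAP = 1.640

log p(β | y) = −Σ(yᵢ − βxᵢ)²/(2·4) − β²/(2·4) + const.
Setting the derivative to zero: Σxᵢ(yᵢ − βxᵢ)/4 − β/4 = 0, so β = Σxᵢyᵢ / (Σxᵢ² + σ²/τ²).
Σxᵢyᵢ = 6·9 + 4·7 + 5·9 + 6·10 = 187; Σxᵢ² = 113; σ²/τ² = 1.
β̂_MAP = 187 / (113 + 1) = 187/114 ≈ 1.640.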